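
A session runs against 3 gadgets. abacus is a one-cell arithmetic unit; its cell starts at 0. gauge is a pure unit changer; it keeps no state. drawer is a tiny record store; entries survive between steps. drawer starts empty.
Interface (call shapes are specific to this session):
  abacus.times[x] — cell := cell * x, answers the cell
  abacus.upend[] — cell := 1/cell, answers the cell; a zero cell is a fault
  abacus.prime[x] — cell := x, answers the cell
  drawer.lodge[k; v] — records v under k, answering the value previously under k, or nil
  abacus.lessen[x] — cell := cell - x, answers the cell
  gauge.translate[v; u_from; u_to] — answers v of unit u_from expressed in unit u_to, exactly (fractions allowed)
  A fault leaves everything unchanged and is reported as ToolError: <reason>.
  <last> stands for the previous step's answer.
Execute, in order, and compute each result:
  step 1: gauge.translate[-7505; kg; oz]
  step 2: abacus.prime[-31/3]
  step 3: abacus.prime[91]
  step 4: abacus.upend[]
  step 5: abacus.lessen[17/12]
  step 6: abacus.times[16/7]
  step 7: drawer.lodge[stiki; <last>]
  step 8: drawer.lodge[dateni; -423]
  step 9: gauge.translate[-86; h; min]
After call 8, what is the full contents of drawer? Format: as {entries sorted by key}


·→ gauge.translate(v='-7505', u_from='kg', u_to='oz')
·← -12008000000000/45359237
·→ abacus.prime(x='-31/3')
·← -31/3
·→ abacus.prime(x='91')
·← 91
·→ abacus.upend()
·← 1/91
·→ abacus.lessen(x='17/12')
·← -1535/1092
·→ abacus.times(x='16/7')
·← -6140/1911
·→ drawer.lodge(k='stiki', v='<last>')
·← nil
·→ drawer.lodge(k='dateni', v='-423')
·← nil
·→ gauge.translate(v='-86', u_from='h', u_to='min')
·← -5160

Answer: {dateni=-423, stiki=-6140/1911}


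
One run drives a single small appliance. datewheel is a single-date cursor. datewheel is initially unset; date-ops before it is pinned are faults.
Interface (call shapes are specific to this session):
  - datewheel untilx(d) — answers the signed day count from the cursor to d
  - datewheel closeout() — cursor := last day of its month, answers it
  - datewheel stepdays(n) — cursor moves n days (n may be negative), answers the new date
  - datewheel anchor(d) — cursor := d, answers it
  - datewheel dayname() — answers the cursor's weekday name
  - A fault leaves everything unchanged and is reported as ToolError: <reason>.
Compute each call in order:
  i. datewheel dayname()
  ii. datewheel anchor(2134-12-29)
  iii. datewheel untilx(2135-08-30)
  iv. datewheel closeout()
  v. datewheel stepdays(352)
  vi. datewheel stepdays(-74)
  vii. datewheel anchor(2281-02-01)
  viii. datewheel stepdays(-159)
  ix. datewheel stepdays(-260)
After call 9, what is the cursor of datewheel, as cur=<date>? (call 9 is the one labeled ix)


Answer: cur=2279-12-10

Derivation:
;; 1. datewheel dayname() -> ToolError: no date set
;; 2. datewheel anchor(2134-12-29) -> 2134-12-29
;; 3. datewheel untilx(2135-08-30) -> 244
;; 4. datewheel closeout() -> 2134-12-31
;; 5. datewheel stepdays(352) -> 2135-12-18
;; 6. datewheel stepdays(-74) -> 2135-10-05
;; 7. datewheel anchor(2281-02-01) -> 2281-02-01
;; 8. datewheel stepdays(-159) -> 2280-08-26
;; 9. datewheel stepdays(-260) -> 2279-12-10


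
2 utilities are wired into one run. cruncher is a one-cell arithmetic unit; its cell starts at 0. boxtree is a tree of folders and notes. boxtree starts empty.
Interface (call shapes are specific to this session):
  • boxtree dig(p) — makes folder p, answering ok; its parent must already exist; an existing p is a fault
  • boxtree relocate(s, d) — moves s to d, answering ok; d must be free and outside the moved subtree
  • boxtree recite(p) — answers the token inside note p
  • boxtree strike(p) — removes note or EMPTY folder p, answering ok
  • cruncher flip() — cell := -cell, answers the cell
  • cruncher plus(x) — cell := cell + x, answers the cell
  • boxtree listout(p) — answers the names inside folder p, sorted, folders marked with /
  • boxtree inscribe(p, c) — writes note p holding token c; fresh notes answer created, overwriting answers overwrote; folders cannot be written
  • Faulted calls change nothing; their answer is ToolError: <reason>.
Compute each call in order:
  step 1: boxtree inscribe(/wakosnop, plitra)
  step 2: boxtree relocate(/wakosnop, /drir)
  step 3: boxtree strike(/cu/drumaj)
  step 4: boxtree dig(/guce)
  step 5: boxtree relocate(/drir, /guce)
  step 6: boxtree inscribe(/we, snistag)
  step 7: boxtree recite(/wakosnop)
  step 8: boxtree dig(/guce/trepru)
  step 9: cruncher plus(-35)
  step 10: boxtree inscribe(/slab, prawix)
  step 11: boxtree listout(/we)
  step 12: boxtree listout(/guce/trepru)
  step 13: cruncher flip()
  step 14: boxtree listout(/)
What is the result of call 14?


Answer: [drir, guce/, slab, we]

Derivation:
I run boxtree inscribe with p=/wakosnop, c=plitra, giving created.
I use boxtree relocate with s=/wakosnop, d=/drir, and observe ok.
I try boxtree strike with p=/cu/drumaj: ToolError: not found.
Calling boxtree dig with p=/guce, — result: ok.
Calling boxtree relocate with s=/drir, d=/guce, and get ToolError: exists.
I run boxtree inscribe with p=/we, c=snistag, yielding created.
Using boxtree recite with p=/wakosnop, and get ToolError: not found.
Using boxtree dig with p=/guce/trepru, — result: ok.
Using cruncher plus with x=-35, giving -35.
I invoke boxtree inscribe with p=/slab, c=prawix, which returns created.
I call boxtree listout with p=/we, yielding ToolError: not a directory.
Next I call boxtree listout with p=/guce/trepru, and get [].
Then cruncher flip(), and see 35.
I run boxtree listout with p=/, which returns [drir, guce/, slab, we].


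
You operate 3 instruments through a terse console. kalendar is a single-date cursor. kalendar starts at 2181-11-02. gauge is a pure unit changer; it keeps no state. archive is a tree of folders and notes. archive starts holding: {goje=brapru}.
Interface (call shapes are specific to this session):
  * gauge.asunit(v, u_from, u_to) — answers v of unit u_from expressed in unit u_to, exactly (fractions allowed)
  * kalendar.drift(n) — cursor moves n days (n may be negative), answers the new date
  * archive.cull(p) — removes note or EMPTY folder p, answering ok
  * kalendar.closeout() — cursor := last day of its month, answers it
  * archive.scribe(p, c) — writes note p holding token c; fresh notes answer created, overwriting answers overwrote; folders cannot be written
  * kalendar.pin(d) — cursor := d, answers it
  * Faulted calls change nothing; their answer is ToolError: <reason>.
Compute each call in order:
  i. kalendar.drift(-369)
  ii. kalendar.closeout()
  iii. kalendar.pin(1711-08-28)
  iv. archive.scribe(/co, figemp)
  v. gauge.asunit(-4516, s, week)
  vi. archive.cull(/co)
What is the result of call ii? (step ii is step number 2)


$ kalendar.drift n='-369'
[out] 2180-10-29
$ kalendar.closeout
[out] 2180-10-31
$ kalendar.pin d='1711-08-28'
[out] 1711-08-28
$ archive.scribe p='/co' c='figemp'
[out] created
$ gauge.asunit v='-4516' u_from='s' u_to='week'
[out] -1129/151200
$ archive.cull p='/co'
[out] ok

Answer: 2180-10-31


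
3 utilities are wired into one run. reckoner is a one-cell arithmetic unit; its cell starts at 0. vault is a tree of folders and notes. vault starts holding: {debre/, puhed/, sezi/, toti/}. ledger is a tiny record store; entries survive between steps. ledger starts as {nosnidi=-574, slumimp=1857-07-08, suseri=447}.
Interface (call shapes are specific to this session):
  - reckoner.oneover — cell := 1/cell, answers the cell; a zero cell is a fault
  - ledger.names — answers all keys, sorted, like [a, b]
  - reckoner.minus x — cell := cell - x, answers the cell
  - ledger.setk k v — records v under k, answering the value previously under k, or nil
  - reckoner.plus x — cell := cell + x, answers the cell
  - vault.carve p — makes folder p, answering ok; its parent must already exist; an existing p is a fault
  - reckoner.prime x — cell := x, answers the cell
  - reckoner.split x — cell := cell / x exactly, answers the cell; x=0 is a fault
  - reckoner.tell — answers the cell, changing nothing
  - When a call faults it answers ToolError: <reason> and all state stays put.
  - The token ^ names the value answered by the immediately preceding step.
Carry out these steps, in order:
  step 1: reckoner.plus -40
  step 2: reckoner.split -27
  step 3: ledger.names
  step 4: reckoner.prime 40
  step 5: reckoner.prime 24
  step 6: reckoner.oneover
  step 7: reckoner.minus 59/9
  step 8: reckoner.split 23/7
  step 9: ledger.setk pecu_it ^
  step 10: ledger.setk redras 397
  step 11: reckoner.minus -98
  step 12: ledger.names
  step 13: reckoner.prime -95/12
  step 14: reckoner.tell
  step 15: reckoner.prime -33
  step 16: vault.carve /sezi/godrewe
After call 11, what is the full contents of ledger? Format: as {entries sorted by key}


Act: reckoner.plus[x: -40]
Obs: -40
Act: reckoner.split[x: -27]
Obs: 40/27
Act: ledger.names[]
Obs: [nosnidi, slumimp, suseri]
Act: reckoner.prime[x: 40]
Obs: 40
Act: reckoner.prime[x: 24]
Obs: 24
Act: reckoner.oneover[]
Obs: 1/24
Act: reckoner.minus[x: 59/9]
Obs: -469/72
Act: reckoner.split[x: 23/7]
Obs: -3283/1656
Act: ledger.setk[k: pecu_it; v: ^]
Obs: nil
Act: ledger.setk[k: redras; v: 397]
Obs: nil
Act: reckoner.minus[x: -98]
Obs: 159005/1656
Act: ledger.names[]
Obs: [nosnidi, pecu_it, redras, slumimp, suseri]
Act: reckoner.prime[x: -95/12]
Obs: -95/12
Act: reckoner.tell[]
Obs: -95/12
Act: reckoner.prime[x: -33]
Obs: -33
Act: vault.carve[p: /sezi/godrewe]
Obs: ok

Answer: {nosnidi=-574, pecu_it=-3283/1656, redras=397, slumimp=1857-07-08, suseri=447}


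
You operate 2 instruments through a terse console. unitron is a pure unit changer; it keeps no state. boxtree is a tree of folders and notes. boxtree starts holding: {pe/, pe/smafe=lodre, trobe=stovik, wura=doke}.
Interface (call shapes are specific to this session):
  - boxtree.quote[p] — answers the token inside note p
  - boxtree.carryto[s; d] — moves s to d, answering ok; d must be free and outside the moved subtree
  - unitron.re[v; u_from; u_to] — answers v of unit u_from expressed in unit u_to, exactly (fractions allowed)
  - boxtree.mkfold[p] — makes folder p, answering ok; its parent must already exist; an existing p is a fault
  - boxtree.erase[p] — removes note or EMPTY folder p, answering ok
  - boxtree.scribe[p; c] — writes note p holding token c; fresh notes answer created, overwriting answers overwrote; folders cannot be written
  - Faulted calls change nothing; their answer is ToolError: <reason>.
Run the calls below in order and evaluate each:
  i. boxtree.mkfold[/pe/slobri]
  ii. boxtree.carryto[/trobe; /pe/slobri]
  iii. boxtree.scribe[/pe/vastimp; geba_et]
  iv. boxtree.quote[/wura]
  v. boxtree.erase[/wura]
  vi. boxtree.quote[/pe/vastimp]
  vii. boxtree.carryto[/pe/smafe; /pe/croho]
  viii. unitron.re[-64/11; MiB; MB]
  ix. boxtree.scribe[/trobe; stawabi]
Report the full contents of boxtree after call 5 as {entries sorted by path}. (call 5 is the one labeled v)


Answer: {pe/, pe/slobri/, pe/smafe=lodre, pe/vastimp=geba_et, trobe=stovik}

Derivation:
→ boxtree.mkfold(p=/pe/slobri)
← ok
→ boxtree.carryto(s=/trobe, d=/pe/slobri)
← ToolError: exists
→ boxtree.scribe(p=/pe/vastimp, c=geba_et)
← created
→ boxtree.quote(p=/wura)
← doke
→ boxtree.erase(p=/wura)
← ok
→ boxtree.quote(p=/pe/vastimp)
← geba_et
→ boxtree.carryto(s=/pe/smafe, d=/pe/croho)
← ok
→ unitron.re(v=-64/11, u_from=MiB, u_to=MB)
← -1048576/171875
→ boxtree.scribe(p=/trobe, c=stawabi)
← overwrote


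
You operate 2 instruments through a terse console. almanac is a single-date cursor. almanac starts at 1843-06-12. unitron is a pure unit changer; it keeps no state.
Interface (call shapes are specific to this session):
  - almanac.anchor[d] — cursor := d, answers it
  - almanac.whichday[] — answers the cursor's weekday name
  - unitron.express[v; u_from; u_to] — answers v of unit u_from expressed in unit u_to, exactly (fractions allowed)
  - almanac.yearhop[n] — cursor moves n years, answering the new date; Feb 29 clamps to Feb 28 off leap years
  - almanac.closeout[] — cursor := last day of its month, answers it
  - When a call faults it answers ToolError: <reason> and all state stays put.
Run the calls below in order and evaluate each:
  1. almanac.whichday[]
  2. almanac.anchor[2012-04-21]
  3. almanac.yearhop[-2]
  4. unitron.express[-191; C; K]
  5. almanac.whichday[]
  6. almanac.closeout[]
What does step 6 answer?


Answer: 2010-04-30

Derivation:
Do: almanac.whichday[]
See: Monday
Do: almanac.anchor[d=2012-04-21]
See: 2012-04-21
Do: almanac.yearhop[n=-2]
See: 2010-04-21
Do: unitron.express[v=-191; u_from=C; u_to=K]
See: 1643/20
Do: almanac.whichday[]
See: Wednesday
Do: almanac.closeout[]
See: 2010-04-30


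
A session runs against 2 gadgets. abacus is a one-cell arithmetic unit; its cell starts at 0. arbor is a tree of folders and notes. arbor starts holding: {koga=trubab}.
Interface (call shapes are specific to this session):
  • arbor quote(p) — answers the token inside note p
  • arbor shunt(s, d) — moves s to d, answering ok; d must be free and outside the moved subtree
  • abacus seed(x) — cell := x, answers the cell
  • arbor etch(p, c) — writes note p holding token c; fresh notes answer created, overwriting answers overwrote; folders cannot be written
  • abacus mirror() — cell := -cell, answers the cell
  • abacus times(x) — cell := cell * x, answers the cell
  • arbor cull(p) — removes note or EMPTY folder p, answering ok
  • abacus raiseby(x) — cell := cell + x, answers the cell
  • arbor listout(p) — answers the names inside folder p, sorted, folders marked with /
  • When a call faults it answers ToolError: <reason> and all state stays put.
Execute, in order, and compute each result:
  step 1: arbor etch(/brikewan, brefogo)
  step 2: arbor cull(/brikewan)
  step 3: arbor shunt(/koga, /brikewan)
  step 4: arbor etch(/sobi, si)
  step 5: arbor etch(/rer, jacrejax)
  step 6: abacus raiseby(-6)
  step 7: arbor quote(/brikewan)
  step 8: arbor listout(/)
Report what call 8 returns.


Answer: [brikewan, rer, sobi]

Derivation:
# arbor etch(p: /brikewan, c: brefogo) : created
# arbor cull(p: /brikewan) : ok
# arbor shunt(s: /koga, d: /brikewan) : ok
# arbor etch(p: /sobi, c: si) : created
# arbor etch(p: /rer, c: jacrejax) : created
# abacus raiseby(x: -6) : -6
# arbor quote(p: /brikewan) : trubab
# arbor listout(p: /) : [brikewan, rer, sobi]


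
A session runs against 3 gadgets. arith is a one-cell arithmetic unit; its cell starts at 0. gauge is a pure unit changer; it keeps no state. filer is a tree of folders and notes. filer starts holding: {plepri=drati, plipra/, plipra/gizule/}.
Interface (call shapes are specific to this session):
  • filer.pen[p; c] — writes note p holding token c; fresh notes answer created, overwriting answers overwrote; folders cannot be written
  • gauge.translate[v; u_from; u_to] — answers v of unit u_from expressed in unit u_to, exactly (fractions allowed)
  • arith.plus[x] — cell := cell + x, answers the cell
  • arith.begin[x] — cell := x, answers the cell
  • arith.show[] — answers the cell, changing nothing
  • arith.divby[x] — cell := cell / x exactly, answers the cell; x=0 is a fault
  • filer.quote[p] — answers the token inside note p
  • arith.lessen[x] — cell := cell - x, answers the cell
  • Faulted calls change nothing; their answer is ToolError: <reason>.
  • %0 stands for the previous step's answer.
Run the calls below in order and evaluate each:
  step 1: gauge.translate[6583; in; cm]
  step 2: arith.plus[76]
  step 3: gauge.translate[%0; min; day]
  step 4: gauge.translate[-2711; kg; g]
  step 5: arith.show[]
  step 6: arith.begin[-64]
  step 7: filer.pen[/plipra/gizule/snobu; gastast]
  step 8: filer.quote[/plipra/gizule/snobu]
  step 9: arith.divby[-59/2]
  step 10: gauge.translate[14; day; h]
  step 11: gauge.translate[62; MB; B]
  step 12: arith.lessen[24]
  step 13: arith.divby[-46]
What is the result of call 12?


Next I call gauge.translate with v→6583, u_from→in, u_to→cm, and get 836041/50.
I call arith.plus with x→76: 76.
Using gauge.translate with v→%0, u_from→min, u_to→day, → 19/360.
I invoke gauge.translate with v→-2711, u_from→kg, u_to→g, — result: -2711000.
I try arith.show(), and see 76.
Then arith.begin with x→-64, and see -64.
Invoking filer.pen with p→/plipra/gizule/snobu, c→gastast, yielding created.
I try filer.quote with p→/plipra/gizule/snobu, and observe gastast.
Using arith.divby with x→-59/2, → 128/59.
I run gauge.translate with v→14, u_from→day, u_to→h, which returns 336.
Now I run gauge.translate with v→62, u_from→MB, u_to→B: 62000000.
I call arith.lessen with x→24, yielding -1288/59.
Now I run arith.divby with x→-46, which returns 28/59.

Answer: -1288/59


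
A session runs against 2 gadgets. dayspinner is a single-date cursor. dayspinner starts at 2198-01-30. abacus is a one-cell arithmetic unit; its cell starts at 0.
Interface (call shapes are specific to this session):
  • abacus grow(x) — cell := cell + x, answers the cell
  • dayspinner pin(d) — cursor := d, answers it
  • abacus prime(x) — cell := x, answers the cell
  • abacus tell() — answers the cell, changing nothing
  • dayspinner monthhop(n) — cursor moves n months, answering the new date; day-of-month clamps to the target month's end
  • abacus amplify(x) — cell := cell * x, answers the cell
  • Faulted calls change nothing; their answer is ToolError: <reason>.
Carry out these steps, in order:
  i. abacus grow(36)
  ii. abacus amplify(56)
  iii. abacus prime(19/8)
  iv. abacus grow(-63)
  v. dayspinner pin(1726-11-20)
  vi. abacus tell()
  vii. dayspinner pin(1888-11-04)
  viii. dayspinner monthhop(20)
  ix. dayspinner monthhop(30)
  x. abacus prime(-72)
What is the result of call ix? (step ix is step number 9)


Answer: 1893-01-04

Derivation:
% abacus grow x=36
:: 36
% abacus amplify x=56
:: 2016
% abacus prime x=19/8
:: 19/8
% abacus grow x=-63
:: -485/8
% dayspinner pin d=1726-11-20
:: 1726-11-20
% abacus tell
:: -485/8
% dayspinner pin d=1888-11-04
:: 1888-11-04
% dayspinner monthhop n=20
:: 1890-07-04
% dayspinner monthhop n=30
:: 1893-01-04
% abacus prime x=-72
:: -72


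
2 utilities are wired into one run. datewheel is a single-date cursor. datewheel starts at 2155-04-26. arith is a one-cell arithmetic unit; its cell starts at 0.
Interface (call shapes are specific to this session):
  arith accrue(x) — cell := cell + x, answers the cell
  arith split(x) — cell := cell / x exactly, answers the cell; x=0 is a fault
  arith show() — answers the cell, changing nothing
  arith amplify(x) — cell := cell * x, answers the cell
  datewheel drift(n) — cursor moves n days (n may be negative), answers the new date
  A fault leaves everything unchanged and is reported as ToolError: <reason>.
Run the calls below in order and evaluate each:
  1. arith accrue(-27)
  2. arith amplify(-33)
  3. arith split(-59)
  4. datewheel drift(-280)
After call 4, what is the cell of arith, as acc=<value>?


Answer: acc=-891/59

Derivation:
Using arith accrue(x=-27), giving -27.
I invoke arith amplify(x=-33), and see 891.
Calling arith split(x=-59), and see -891/59.
I invoke datewheel drift(n=-280), and get 2154-07-20.


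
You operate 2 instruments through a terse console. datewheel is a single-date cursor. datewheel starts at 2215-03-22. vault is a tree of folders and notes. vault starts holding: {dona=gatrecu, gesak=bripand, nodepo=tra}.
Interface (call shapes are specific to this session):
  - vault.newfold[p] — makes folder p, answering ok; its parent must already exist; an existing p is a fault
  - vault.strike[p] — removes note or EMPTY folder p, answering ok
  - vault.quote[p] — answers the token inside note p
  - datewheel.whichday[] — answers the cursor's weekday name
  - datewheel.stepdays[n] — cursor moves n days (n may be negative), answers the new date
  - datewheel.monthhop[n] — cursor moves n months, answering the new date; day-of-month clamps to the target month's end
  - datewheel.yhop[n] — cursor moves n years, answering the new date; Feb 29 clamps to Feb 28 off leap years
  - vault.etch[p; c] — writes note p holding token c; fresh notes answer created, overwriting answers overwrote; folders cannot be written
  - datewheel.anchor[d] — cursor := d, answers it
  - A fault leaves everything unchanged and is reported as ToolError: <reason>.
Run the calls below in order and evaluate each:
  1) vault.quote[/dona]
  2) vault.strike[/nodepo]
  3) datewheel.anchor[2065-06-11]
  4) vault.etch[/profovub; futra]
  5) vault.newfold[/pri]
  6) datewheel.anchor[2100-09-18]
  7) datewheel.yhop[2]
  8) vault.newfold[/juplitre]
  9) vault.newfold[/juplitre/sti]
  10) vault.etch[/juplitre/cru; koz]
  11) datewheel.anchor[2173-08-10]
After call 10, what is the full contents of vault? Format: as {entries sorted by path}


Answer: {dona=gatrecu, gesak=bripand, juplitre/, juplitre/cru=koz, juplitre/sti/, pri/, profovub=futra}

Derivation:
Act: quote[p: /dona]
Obs: gatrecu
Act: strike[p: /nodepo]
Obs: ok
Act: anchor[d: 2065-06-11]
Obs: 2065-06-11
Act: etch[p: /profovub; c: futra]
Obs: created
Act: newfold[p: /pri]
Obs: ok
Act: anchor[d: 2100-09-18]
Obs: 2100-09-18
Act: yhop[n: 2]
Obs: 2102-09-18
Act: newfold[p: /juplitre]
Obs: ok
Act: newfold[p: /juplitre/sti]
Obs: ok
Act: etch[p: /juplitre/cru; c: koz]
Obs: created
Act: anchor[d: 2173-08-10]
Obs: 2173-08-10


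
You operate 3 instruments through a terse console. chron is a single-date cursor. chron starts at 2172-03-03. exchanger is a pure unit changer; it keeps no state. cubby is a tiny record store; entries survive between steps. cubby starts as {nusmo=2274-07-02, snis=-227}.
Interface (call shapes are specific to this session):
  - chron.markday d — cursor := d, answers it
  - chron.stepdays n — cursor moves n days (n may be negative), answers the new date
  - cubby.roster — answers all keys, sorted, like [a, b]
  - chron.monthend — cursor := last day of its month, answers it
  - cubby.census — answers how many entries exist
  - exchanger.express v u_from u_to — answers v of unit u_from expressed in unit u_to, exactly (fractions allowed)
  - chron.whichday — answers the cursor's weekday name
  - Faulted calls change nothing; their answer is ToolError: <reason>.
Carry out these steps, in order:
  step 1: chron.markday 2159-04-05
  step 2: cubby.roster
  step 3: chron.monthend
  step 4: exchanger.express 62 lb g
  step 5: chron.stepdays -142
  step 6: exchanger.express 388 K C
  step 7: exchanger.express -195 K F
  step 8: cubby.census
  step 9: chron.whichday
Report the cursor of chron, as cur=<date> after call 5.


CALL chron.markday[2159-04-05]
RET  2159-04-05
CALL cubby.roster[]
RET  [nusmo, snis]
CALL chron.monthend[]
RET  2159-04-30
CALL exchanger.express[62; lb; g]
RET  1406136347/50000
CALL chron.stepdays[-142]
RET  2158-12-09
CALL exchanger.express[388; K; C]
RET  2297/20
CALL exchanger.express[-195; K; F]
RET  -81067/100
CALL cubby.census[]
RET  2
CALL chron.whichday[]
RET  Saturday

Answer: cur=2158-12-09


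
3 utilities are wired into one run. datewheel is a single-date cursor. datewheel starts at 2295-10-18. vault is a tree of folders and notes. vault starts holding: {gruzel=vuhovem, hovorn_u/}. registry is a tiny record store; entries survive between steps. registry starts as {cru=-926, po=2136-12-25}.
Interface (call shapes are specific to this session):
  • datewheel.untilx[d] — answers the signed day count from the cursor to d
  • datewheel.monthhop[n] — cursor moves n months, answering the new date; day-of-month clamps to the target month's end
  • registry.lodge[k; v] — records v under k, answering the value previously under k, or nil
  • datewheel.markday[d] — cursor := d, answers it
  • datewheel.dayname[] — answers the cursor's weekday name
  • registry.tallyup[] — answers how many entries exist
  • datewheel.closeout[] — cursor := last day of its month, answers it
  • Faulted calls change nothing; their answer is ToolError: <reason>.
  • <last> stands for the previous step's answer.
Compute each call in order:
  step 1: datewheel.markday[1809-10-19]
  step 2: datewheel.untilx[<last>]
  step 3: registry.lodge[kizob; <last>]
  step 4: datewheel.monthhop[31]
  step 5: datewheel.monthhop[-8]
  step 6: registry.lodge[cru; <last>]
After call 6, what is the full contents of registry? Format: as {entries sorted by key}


Answer: {cru=1811-09-19, kizob=0, po=2136-12-25}

Derivation:
I use datewheel.markday with 1809-10-19, and observe 1809-10-19.
I invoke datewheel.untilx with <last>, — result: 0.
Using registry.lodge with kizob, <last>, and observe nil.
Invoking datewheel.monthhop with 31, and get 1812-05-19.
Now I run datewheel.monthhop with -8, which returns 1811-09-19.
I try registry.lodge with cru, <last>, and observe -926.


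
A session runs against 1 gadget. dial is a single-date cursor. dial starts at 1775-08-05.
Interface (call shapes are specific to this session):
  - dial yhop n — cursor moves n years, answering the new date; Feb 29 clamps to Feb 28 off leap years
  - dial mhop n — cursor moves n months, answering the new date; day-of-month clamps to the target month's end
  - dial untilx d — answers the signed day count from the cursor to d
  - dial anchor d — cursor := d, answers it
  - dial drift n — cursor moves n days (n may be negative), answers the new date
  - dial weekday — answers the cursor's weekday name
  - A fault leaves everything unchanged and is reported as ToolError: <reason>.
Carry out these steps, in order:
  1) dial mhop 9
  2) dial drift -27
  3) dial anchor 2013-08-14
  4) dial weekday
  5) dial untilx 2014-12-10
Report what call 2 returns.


==> dial mhop(n: 9)
<== 1776-05-05
==> dial drift(n: -27)
<== 1776-04-08
==> dial anchor(d: 2013-08-14)
<== 2013-08-14
==> dial weekday()
<== Wednesday
==> dial untilx(d: 2014-12-10)
<== 483

Answer: 1776-04-08


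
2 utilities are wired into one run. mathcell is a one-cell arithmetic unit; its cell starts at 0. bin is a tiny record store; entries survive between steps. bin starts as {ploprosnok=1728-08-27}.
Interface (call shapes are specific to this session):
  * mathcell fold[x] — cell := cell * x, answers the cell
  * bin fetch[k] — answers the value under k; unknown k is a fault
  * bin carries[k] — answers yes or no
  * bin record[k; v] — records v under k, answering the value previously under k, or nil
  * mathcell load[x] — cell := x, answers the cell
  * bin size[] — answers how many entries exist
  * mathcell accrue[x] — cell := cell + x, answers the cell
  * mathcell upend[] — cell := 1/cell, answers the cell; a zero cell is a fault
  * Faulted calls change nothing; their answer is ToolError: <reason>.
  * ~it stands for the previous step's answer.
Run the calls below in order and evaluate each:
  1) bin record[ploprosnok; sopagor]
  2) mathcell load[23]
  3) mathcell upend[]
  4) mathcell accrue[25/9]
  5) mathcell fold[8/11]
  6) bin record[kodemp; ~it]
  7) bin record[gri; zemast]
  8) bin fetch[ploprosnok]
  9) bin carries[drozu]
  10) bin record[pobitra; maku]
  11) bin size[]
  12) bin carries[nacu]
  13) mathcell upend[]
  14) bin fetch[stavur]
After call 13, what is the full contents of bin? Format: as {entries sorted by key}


I invoke bin record with k: ploprosnok, v: sopagor, and observe 1728-08-27.
Using mathcell load with x: 23, → 23.
Now I run mathcell upend(), yielding 1/23.
Next I call mathcell accrue with x: 25/9, giving 584/207.
I call mathcell fold with x: 8/11, and see 4672/2277.
I try bin record with k: kodemp, v: ~it, giving nil.
I call bin record with k: gri, v: zemast, giving nil.
Then bin fetch with k: ploprosnok, — result: sopagor.
Invoking bin carries with k: drozu, giving no.
Next I call bin record with k: pobitra, v: maku, → nil.
Invoking bin size(), which returns 4.
Next I call bin carries with k: nacu, giving no.
I use mathcell upend, yielding 2277/4672.
Calling bin fetch with k: stavur, giving ToolError: no such key stavur.

Answer: {gri=zemast, kodemp=4672/2277, ploprosnok=sopagor, pobitra=maku}


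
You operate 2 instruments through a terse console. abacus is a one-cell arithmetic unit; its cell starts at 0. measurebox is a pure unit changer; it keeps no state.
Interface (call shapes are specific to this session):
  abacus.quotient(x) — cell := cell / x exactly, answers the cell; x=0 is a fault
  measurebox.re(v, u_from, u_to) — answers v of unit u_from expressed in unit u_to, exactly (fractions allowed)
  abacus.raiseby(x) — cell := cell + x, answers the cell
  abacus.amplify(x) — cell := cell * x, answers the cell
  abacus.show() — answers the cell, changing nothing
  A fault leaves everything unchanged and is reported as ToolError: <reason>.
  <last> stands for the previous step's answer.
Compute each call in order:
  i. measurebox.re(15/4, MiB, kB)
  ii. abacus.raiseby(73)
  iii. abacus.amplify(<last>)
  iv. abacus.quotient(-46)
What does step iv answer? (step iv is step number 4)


! measurebox.re(v→15/4, u_from→MiB, u_to→kB) => 98304/25
! abacus.raiseby(x→73) => 73
! abacus.amplify(x→<last>) => 5329
! abacus.quotient(x→-46) => -5329/46

Answer: -5329/46


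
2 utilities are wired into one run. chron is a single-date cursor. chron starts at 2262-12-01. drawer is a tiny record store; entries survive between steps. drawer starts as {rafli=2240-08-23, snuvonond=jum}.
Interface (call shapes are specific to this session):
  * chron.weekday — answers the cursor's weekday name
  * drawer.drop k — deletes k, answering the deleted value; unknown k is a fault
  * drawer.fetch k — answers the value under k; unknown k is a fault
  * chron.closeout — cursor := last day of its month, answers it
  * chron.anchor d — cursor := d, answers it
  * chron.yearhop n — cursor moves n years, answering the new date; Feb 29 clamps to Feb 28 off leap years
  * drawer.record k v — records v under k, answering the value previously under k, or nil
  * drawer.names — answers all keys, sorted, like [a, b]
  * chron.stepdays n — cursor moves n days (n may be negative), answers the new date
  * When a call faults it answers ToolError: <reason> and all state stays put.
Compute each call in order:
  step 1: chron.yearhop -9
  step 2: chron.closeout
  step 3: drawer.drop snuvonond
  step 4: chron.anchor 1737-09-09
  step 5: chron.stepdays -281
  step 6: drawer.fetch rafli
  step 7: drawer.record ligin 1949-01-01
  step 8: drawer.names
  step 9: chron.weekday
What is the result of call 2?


>>> yearhop n=-9
  2253-12-01
>>> closeout
  2253-12-31
>>> drop k=snuvonond
  jum
>>> anchor d=1737-09-09
  1737-09-09
>>> stepdays n=-281
  1736-12-02
>>> fetch k=rafli
  2240-08-23
>>> record k=ligin v=1949-01-01
  nil
>>> names
  [ligin, rafli]
>>> weekday
  Sunday

Answer: 2253-12-31


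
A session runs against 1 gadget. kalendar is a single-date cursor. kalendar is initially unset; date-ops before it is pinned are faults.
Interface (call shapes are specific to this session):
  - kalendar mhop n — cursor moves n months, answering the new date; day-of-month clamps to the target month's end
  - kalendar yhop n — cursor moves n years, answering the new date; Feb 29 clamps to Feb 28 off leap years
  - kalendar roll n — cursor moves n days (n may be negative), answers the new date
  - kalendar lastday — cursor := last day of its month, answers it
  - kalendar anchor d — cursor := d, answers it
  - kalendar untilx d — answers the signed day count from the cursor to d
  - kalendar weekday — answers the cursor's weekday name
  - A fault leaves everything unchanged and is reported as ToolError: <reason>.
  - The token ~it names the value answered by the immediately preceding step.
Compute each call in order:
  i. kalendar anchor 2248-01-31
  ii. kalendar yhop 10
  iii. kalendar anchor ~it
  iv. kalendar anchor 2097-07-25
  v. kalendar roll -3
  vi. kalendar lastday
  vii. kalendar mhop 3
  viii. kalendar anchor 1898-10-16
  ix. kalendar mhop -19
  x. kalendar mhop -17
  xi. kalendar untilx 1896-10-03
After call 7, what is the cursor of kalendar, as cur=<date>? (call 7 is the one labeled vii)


Answer: cur=2097-10-31

Derivation:
% 1. kalendar anchor(d→2248-01-31) == 2248-01-31
% 2. kalendar yhop(n→10) == 2258-01-31
% 3. kalendar anchor(d→~it) == 2258-01-31
% 4. kalendar anchor(d→2097-07-25) == 2097-07-25
% 5. kalendar roll(n→-3) == 2097-07-22
% 6. kalendar lastday() == 2097-07-31
% 7. kalendar mhop(n→3) == 2097-10-31
% 8. kalendar anchor(d→1898-10-16) == 1898-10-16
% 9. kalendar mhop(n→-19) == 1897-03-16
% 10. kalendar mhop(n→-17) == 1895-10-16
% 11. kalendar untilx(d→1896-10-03) == 353


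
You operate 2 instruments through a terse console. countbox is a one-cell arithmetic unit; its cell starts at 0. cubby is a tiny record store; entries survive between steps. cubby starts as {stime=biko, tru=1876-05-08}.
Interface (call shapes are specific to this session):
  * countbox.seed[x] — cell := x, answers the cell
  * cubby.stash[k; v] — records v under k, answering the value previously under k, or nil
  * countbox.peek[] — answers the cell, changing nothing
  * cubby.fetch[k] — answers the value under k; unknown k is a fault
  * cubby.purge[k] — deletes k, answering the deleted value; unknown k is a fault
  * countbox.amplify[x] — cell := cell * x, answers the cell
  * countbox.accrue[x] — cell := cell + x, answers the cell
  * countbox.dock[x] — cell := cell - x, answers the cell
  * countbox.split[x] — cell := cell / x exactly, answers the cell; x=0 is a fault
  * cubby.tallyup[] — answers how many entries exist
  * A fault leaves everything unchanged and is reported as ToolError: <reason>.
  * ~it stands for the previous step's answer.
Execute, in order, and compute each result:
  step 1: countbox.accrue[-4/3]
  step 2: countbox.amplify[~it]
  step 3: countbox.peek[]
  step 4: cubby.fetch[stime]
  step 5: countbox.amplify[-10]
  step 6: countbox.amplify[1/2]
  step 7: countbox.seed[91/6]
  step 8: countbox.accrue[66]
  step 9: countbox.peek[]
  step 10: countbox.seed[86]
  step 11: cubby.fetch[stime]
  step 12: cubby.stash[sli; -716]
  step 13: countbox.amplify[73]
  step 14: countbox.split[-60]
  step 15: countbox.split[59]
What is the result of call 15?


Answer: -3139/1770

Derivation:
CALL accrue[-4/3]
RET  -4/3
CALL amplify[~it]
RET  16/9
CALL peek[]
RET  16/9
CALL fetch[stime]
RET  biko
CALL amplify[-10]
RET  -160/9
CALL amplify[1/2]
RET  -80/9
CALL seed[91/6]
RET  91/6
CALL accrue[66]
RET  487/6
CALL peek[]
RET  487/6
CALL seed[86]
RET  86
CALL fetch[stime]
RET  biko
CALL stash[sli; -716]
RET  nil
CALL amplify[73]
RET  6278
CALL split[-60]
RET  -3139/30
CALL split[59]
RET  -3139/1770


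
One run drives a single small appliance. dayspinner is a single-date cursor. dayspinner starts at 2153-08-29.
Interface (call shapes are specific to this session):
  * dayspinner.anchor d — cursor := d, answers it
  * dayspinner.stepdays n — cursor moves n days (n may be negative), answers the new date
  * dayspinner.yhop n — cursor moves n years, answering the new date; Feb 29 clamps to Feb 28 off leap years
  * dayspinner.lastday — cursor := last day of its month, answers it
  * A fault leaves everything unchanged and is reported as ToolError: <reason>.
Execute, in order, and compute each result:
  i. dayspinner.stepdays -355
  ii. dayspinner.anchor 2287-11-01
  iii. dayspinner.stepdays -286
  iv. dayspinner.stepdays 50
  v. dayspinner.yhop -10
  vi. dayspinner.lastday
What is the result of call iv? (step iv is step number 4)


Answer: 2287-03-10

Derivation:
Act: dayspinner.stepdays[n→-355]
Obs: 2152-09-08
Act: dayspinner.anchor[d→2287-11-01]
Obs: 2287-11-01
Act: dayspinner.stepdays[n→-286]
Obs: 2287-01-19
Act: dayspinner.stepdays[n→50]
Obs: 2287-03-10
Act: dayspinner.yhop[n→-10]
Obs: 2277-03-10
Act: dayspinner.lastday[]
Obs: 2277-03-31


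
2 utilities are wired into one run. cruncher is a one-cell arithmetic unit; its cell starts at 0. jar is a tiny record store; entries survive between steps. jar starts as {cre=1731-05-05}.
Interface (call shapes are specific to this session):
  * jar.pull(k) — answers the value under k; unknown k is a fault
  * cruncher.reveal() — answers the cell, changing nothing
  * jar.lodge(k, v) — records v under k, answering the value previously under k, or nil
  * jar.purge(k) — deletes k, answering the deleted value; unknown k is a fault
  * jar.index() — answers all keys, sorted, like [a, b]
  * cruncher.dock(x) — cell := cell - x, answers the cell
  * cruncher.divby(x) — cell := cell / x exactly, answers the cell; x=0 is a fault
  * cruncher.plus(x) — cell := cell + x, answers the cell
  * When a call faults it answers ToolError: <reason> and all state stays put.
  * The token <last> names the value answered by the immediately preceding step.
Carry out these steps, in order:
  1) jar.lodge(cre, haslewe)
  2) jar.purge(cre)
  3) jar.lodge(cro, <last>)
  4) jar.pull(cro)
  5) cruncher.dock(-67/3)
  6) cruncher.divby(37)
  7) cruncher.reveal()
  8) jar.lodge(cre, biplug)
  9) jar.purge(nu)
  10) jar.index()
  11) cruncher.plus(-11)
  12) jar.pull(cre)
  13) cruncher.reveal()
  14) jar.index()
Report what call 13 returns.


// 1. jar.lodge(k→cre, v→haslewe) == 1731-05-05
// 2. jar.purge(k→cre) == haslewe
// 3. jar.lodge(k→cro, v→<last>) == nil
// 4. jar.pull(k→cro) == haslewe
// 5. cruncher.dock(x→-67/3) == 67/3
// 6. cruncher.divby(x→37) == 67/111
// 7. cruncher.reveal() == 67/111
// 8. jar.lodge(k→cre, v→biplug) == nil
// 9. jar.purge(k→nu) == ToolError: no such key nu
// 10. jar.index() == [cre, cro]
// 11. cruncher.plus(x→-11) == -1154/111
// 12. jar.pull(k→cre) == biplug
// 13. cruncher.reveal() == -1154/111
// 14. jar.index() == [cre, cro]

Answer: -1154/111


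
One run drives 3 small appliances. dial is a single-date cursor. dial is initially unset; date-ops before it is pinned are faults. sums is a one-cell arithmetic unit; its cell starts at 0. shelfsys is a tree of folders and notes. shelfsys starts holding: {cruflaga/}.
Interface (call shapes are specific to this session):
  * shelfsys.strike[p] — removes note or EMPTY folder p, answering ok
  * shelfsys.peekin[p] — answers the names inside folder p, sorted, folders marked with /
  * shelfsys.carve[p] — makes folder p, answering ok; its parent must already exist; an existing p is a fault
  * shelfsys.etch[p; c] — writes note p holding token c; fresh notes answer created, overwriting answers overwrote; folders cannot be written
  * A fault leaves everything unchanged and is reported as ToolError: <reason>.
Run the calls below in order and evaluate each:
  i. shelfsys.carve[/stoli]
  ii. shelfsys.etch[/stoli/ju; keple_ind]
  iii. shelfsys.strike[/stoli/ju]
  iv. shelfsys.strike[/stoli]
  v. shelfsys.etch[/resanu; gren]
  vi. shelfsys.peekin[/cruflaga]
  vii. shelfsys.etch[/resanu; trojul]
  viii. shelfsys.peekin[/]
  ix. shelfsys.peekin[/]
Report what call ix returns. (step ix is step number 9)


Answer: [cruflaga/, resanu]

Derivation:
I run shelfsys.carve using /stoli, and observe ok.
I call shelfsys.etch using /stoli/ju, keple_ind, giving created.
Then shelfsys.strike using /stoli/ju, yielding ok.
Now I run shelfsys.strike using /stoli, yielding ok.
I try shelfsys.etch using /resanu, gren, yielding created.
I try shelfsys.peekin using /cruflaga, giving [].
Next I call shelfsys.etch using /resanu, trojul, → overwrote.
I try shelfsys.peekin using /, — result: [cruflaga/, resanu].
I use shelfsys.peekin using /, yielding [cruflaga/, resanu].


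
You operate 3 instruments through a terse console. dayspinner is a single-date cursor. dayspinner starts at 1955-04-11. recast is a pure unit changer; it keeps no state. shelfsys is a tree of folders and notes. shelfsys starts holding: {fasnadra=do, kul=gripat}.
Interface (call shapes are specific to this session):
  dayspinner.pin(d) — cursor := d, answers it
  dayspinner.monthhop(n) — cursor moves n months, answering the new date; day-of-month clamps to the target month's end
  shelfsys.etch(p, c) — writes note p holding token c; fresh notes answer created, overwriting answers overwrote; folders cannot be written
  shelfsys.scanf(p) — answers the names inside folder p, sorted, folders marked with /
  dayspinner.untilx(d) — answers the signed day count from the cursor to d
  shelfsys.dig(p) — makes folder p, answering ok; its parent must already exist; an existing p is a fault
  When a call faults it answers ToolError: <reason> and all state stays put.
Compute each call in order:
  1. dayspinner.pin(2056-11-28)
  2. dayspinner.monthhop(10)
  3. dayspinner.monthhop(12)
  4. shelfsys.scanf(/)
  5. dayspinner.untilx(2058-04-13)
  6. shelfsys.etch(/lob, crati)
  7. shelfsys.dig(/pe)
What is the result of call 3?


→ dayspinner.pin(d='2056-11-28')
← 2056-11-28
→ dayspinner.monthhop(n='10')
← 2057-09-28
→ dayspinner.monthhop(n='12')
← 2058-09-28
→ shelfsys.scanf(p='/')
← [fasnadra, kul]
→ dayspinner.untilx(d='2058-04-13')
← -168
→ shelfsys.etch(p='/lob', c='crati')
← created
→ shelfsys.dig(p='/pe')
← ok

Answer: 2058-09-28
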